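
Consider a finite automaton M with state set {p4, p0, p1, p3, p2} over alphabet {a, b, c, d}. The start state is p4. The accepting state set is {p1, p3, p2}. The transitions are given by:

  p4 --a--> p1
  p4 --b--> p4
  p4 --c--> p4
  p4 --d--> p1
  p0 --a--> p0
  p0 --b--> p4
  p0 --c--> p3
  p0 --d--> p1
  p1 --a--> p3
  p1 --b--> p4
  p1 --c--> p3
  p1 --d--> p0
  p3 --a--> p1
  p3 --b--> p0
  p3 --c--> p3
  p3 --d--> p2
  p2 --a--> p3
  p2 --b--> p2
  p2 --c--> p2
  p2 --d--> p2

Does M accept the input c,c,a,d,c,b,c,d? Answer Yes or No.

p4 → p4 → p4 → p1 → p0 → p3 → p0 → p3 → p2
End state p2 is accepting.

Yes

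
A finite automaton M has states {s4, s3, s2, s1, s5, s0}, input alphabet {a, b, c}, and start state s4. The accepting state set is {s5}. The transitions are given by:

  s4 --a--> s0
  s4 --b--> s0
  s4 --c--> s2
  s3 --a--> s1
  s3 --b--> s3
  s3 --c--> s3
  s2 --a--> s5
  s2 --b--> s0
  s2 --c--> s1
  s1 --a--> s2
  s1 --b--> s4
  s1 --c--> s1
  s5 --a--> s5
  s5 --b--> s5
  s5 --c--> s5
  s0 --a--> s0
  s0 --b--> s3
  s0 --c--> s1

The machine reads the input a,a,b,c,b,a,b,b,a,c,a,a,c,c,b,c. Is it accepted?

start at s4
read 'a': s4 → s0
read 'a': s0 → s0
read 'b': s0 → s3
read 'c': s3 → s3
read 'b': s3 → s3
read 'a': s3 → s1
read 'b': s1 → s4
read 'b': s4 → s0
read 'a': s0 → s0
read 'c': s0 → s1
read 'a': s1 → s2
read 'a': s2 → s5
read 'c': s5 → s5
read 'c': s5 → s5
read 'b': s5 → s5
read 'c': s5 → s5
End state s5 is accepting.

Yes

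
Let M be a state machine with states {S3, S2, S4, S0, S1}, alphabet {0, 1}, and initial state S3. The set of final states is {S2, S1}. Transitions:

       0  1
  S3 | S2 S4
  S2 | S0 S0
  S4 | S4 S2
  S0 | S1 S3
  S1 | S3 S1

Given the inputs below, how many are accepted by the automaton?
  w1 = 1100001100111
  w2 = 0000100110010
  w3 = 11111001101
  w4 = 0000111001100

w1:
  start at S3
  read '1': S3 → S4
  read '1': S4 → S2
  read '0': S2 → S0
  read '0': S0 → S1
  read '0': S1 → S3
  read '0': S3 → S2
  read '1': S2 → S0
  read '1': S0 → S3
  read '0': S3 → S2
  read '0': S2 → S0
  read '1': S0 → S3
  read '1': S3 → S4
  read '1': S4 → S2
  end S2, accepted
w2:
  start at S3
  read '0': S3 → S2
  read '0': S2 → S0
  read '0': S0 → S1
  read '0': S1 → S3
  read '1': S3 → S4
  read '0': S4 → S4
  read '0': S4 → S4
  read '1': S4 → S2
  read '1': S2 → S0
  read '0': S0 → S1
  read '0': S1 → S3
  read '1': S3 → S4
  read '0': S4 → S4
  end S4, rejected
w3:
  start at S3
  read '1': S3 → S4
  read '1': S4 → S2
  read '1': S2 → S0
  read '1': S0 → S3
  read '1': S3 → S4
  read '0': S4 → S4
  read '0': S4 → S4
  read '1': S4 → S2
  read '1': S2 → S0
  read '0': S0 → S1
  read '1': S1 → S1
  end S1, accepted
w4:
  start at S3
  read '0': S3 → S2
  read '0': S2 → S0
  read '0': S0 → S1
  read '0': S1 → S3
  read '1': S3 → S4
  read '1': S4 → S2
  read '1': S2 → S0
  read '0': S0 → S1
  read '0': S1 → S3
  read '1': S3 → S4
  read '1': S4 → S2
  read '0': S2 → S0
  read '0': S0 → S1
  end S1, accepted

3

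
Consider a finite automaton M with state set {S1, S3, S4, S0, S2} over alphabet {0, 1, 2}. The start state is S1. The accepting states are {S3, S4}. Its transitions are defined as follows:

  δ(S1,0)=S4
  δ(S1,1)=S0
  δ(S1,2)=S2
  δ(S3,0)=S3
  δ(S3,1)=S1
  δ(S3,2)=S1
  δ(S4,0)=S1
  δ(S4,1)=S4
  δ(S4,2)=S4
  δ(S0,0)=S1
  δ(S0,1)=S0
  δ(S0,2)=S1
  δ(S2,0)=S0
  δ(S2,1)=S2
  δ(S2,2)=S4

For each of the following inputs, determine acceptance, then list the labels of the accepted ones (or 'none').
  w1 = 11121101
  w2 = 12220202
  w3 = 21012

w1: S1 → S0 → S0 → S0 → S1 → S0 → S0 → S1 → S0  → end S0, rejected
w2: S1 → S0 → S1 → S2 → S4 → S1 → S2 → S0 → S1  → end S1, rejected
w3: S1 → S2 → S2 → S0 → S0 → S1  → end S1, rejected

none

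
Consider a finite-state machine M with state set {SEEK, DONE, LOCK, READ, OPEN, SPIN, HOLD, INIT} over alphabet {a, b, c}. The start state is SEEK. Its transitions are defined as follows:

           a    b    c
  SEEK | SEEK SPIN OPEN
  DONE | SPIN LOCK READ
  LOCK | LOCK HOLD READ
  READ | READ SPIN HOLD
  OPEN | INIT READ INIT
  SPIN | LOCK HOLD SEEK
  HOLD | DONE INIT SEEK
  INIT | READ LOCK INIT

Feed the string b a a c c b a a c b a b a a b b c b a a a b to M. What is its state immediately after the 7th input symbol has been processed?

READ

Trace: SEEK -b-> SPIN -a-> LOCK -a-> LOCK -c-> READ -c-> HOLD -b-> INIT -a-> READ
After 7 symbols: READ.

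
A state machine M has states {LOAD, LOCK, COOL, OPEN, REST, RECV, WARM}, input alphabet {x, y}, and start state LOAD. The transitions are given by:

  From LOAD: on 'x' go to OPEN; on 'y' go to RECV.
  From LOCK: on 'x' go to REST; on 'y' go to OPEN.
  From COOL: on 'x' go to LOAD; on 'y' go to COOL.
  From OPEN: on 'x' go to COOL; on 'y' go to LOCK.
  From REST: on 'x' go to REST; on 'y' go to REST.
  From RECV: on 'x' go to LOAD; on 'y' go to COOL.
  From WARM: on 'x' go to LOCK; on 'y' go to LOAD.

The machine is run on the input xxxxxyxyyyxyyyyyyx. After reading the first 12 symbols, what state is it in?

RECV

LOAD → OPEN → COOL → LOAD → OPEN → COOL → COOL → LOAD → RECV → COOL → COOL → LOAD → RECV
After 12 symbols: RECV.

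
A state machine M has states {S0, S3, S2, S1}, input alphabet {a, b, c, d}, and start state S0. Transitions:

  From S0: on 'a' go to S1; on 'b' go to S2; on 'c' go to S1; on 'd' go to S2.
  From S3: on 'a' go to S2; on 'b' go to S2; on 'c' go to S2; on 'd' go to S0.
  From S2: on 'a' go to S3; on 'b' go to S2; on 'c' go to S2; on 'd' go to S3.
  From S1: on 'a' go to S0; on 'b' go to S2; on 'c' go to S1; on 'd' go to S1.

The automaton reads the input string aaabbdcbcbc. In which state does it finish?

S2

Trace: S0 -a-> S1 -a-> S0 -a-> S1 -b-> S2 -b-> S2 -d-> S3 -c-> S2 -b-> S2 -c-> S2 -b-> S2 -c-> S2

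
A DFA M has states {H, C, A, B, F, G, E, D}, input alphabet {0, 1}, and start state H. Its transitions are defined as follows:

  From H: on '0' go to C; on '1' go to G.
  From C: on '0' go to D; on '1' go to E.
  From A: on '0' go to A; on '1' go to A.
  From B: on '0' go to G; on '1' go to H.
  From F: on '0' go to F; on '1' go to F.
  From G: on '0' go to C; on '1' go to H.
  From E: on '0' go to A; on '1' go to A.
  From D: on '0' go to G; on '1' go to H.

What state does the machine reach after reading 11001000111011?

Trace: H -1-> G -1-> H -0-> C -0-> D -1-> H -0-> C -0-> D -0-> G -1-> H -1-> G -1-> H -0-> C -1-> E -1-> A

A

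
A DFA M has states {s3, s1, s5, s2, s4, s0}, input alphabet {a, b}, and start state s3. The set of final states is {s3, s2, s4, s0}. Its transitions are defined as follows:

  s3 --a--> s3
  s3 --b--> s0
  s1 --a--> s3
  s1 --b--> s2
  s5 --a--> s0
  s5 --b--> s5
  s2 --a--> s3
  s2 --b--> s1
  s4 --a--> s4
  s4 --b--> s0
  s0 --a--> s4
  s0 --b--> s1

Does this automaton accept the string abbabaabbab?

Yes

Trace: s3 -a-> s3 -b-> s0 -b-> s1 -a-> s3 -b-> s0 -a-> s4 -a-> s4 -b-> s0 -b-> s1 -a-> s3 -b-> s0
End state s0 is accepting.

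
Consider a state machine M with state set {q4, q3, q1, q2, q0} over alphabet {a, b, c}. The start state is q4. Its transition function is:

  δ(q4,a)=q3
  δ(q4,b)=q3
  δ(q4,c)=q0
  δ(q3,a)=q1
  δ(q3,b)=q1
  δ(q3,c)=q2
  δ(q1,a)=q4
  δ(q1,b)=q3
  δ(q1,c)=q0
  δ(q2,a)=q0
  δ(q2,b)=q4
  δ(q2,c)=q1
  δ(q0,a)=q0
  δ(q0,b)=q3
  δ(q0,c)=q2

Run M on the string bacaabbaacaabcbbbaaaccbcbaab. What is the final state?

q3

start at q4
read 'b': q4 → q3
read 'a': q3 → q1
read 'c': q1 → q0
read 'a': q0 → q0
read 'a': q0 → q0
read 'b': q0 → q3
read 'b': q3 → q1
read 'a': q1 → q4
read 'a': q4 → q3
read 'c': q3 → q2
read 'a': q2 → q0
read 'a': q0 → q0
read 'b': q0 → q3
read 'c': q3 → q2
read 'b': q2 → q4
read 'b': q4 → q3
read 'b': q3 → q1
read 'a': q1 → q4
read 'a': q4 → q3
read 'a': q3 → q1
read 'c': q1 → q0
read 'c': q0 → q2
read 'b': q2 → q4
read 'c': q4 → q0
read 'b': q0 → q3
read 'a': q3 → q1
read 'a': q1 → q4
read 'b': q4 → q3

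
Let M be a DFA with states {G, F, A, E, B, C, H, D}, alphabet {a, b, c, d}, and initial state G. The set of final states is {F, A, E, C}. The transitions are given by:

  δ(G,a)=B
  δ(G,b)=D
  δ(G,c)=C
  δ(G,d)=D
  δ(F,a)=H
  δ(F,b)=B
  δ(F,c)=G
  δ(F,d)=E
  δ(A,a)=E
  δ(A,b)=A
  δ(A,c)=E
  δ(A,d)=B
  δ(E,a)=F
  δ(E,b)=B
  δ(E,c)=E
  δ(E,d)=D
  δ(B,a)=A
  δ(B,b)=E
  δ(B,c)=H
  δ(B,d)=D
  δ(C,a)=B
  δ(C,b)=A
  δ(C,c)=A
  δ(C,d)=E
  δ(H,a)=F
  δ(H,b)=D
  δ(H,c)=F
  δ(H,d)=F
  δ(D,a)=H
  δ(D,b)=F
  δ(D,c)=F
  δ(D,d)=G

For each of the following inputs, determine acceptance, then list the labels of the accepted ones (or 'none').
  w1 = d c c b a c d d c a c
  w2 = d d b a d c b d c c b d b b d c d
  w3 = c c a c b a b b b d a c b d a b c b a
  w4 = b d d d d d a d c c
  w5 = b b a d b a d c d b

w1:
  start at G
  read 'd': G → D
  read 'c': D → F
  read 'c': F → G
  read 'b': G → D
  read 'a': D → H
  read 'c': H → F
  read 'd': F → E
  read 'd': E → D
  read 'c': D → F
  read 'a': F → H
  read 'c': H → F
  end F, accepted
w2:
  start at G
  read 'd': G → D
  read 'd': D → G
  read 'b': G → D
  read 'a': D → H
  read 'd': H → F
  read 'c': F → G
  read 'b': G → D
  read 'd': D → G
  read 'c': G → C
  read 'c': C → A
  read 'b': A → A
  read 'd': A → B
  read 'b': B → E
  read 'b': E → B
  read 'd': B → D
  read 'c': D → F
  read 'd': F → E
  end E, accepted
w3:
  start at G
  read 'c': G → C
  read 'c': C → A
  read 'a': A → E
  read 'c': E → E
  read 'b': E → B
  read 'a': B → A
  read 'b': A → A
  read 'b': A → A
  read 'b': A → A
  read 'd': A → B
  read 'a': B → A
  read 'c': A → E
  read 'b': E → B
  read 'd': B → D
  read 'a': D → H
  read 'b': H → D
  read 'c': D → F
  read 'b': F → B
  read 'a': B → A
  end A, accepted
w4:
  start at G
  read 'b': G → D
  read 'd': D → G
  read 'd': G → D
  read 'd': D → G
  read 'd': G → D
  read 'd': D → G
  read 'a': G → B
  read 'd': B → D
  read 'c': D → F
  read 'c': F → G
  end G, rejected
w5:
  start at G
  read 'b': G → D
  read 'b': D → F
  read 'a': F → H
  read 'd': H → F
  read 'b': F → B
  read 'a': B → A
  read 'd': A → B
  read 'c': B → H
  read 'd': H → F
  read 'b': F → B
  end B, rejected

w1, w2, w3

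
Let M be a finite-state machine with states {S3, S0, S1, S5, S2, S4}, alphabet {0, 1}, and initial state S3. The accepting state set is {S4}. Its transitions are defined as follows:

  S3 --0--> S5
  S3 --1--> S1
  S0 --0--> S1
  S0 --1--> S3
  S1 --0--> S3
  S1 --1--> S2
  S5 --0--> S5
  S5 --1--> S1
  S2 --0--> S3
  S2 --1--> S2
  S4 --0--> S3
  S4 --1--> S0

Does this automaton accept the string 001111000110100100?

start at S3
read '0': S3 → S5
read '0': S5 → S5
read '1': S5 → S1
read '1': S1 → S2
read '1': S2 → S2
read '1': S2 → S2
read '0': S2 → S3
read '0': S3 → S5
read '0': S5 → S5
read '1': S5 → S1
read '1': S1 → S2
read '0': S2 → S3
read '1': S3 → S1
read '0': S1 → S3
read '0': S3 → S5
read '1': S5 → S1
read '0': S1 → S3
read '0': S3 → S5
End state S5 is not accepting.

No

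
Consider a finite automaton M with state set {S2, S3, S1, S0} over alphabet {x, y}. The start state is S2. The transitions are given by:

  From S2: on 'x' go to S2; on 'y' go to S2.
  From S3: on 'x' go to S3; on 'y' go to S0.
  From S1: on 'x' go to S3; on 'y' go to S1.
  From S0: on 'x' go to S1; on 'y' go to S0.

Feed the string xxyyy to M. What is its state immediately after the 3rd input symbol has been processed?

start at S2
read 'x': S2 → S2
read 'x': S2 → S2
read 'y': S2 → S2
After 3 symbols: S2.

S2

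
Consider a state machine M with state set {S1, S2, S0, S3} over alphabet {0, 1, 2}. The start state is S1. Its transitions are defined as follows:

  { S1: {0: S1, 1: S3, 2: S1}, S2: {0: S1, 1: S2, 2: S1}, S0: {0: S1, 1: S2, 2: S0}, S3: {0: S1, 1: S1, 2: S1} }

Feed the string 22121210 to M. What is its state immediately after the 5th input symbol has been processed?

start at S1
read '2': S1 → S1
read '2': S1 → S1
read '1': S1 → S3
read '2': S3 → S1
read '1': S1 → S3
After 5 symbols: S3.

S3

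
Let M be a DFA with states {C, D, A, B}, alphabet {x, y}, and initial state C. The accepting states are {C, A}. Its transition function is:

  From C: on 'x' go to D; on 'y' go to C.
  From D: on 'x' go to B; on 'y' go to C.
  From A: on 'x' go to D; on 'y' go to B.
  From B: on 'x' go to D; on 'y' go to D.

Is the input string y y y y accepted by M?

Yes

start at C
read 'y': C → C
read 'y': C → C
read 'y': C → C
read 'y': C → C
End state C is accepting.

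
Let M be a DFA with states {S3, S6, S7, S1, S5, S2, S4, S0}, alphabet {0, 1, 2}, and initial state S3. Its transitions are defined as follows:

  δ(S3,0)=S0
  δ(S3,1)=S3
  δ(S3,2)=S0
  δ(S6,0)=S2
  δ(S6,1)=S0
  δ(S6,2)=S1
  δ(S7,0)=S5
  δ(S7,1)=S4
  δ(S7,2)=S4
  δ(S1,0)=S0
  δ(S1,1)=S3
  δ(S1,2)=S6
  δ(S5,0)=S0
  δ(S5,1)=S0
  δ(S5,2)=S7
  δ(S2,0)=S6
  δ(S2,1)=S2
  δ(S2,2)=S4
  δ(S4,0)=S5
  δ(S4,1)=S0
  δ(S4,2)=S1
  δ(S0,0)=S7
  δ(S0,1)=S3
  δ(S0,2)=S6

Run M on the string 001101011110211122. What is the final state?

S6

start at S3
read '0': S3 → S0
read '0': S0 → S7
read '1': S7 → S4
read '1': S4 → S0
read '0': S0 → S7
read '1': S7 → S4
read '0': S4 → S5
read '1': S5 → S0
read '1': S0 → S3
read '1': S3 → S3
read '1': S3 → S3
read '0': S3 → S0
read '2': S0 → S6
read '1': S6 → S0
read '1': S0 → S3
read '1': S3 → S3
read '2': S3 → S0
read '2': S0 → S6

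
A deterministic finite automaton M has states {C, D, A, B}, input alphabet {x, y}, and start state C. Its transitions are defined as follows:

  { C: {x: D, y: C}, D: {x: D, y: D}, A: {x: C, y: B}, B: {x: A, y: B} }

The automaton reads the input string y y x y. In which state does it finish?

start at C
read 'y': C → C
read 'y': C → C
read 'x': C → D
read 'y': D → D

D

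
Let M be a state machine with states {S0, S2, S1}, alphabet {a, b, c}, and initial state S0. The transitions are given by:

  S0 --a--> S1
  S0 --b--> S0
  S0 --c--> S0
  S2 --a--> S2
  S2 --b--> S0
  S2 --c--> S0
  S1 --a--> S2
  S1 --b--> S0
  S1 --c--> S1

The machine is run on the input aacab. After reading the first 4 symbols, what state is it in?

S1

S0 → S1 → S2 → S0 → S1
After 4 symbols: S1.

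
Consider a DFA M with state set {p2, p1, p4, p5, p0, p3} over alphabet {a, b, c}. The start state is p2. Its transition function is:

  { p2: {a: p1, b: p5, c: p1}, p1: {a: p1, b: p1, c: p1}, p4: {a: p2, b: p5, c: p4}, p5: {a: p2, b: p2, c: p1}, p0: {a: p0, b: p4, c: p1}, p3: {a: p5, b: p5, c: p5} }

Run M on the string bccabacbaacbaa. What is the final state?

p1

p2 → p5 → p1 → p1 → p1 → p1 → p1 → p1 → p1 → p1 → p1 → p1 → p1 → p1 → p1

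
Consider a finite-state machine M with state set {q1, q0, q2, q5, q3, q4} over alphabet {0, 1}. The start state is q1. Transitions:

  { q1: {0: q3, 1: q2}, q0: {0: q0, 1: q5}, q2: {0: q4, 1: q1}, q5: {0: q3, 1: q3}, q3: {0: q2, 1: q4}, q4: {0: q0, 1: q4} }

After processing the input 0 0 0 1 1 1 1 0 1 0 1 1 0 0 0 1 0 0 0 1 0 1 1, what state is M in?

q1 → q3 → q2 → q4 → q4 → q4 → q4 → q4 → q0 → q5 → q3 → q4 → q4 → q0 → q0 → q0 → q5 → q3 → q2 → q4 → q4 → q0 → q5 → q3

q3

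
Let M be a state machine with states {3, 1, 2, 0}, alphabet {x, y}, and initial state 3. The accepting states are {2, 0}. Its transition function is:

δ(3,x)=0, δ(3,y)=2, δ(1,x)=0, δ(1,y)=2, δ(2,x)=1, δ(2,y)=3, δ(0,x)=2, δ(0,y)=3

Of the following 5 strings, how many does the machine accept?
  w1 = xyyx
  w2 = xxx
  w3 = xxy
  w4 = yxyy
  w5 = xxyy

1

w1: Trace: 3 -x-> 0 -y-> 3 -y-> 2 -x-> 1  → end 1, rejected
w2: Trace: 3 -x-> 0 -x-> 2 -x-> 1  → end 1, rejected
w3: Trace: 3 -x-> 0 -x-> 2 -y-> 3  → end 3, rejected
w4: Trace: 3 -y-> 2 -x-> 1 -y-> 2 -y-> 3  → end 3, rejected
w5: Trace: 3 -x-> 0 -x-> 2 -y-> 3 -y-> 2  → end 2, accepted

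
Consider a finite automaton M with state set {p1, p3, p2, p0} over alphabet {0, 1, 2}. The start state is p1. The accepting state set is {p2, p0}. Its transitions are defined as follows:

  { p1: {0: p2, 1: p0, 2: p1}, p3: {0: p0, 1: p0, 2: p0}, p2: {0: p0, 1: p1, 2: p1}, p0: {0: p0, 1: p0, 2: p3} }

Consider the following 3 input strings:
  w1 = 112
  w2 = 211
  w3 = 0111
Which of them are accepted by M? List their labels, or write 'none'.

w1:
  start at p1
  read '1': p1 → p0
  read '1': p0 → p0
  read '2': p0 → p3
  end p3, rejected
w2:
  start at p1
  read '2': p1 → p1
  read '1': p1 → p0
  read '1': p0 → p0
  end p0, accepted
w3:
  start at p1
  read '0': p1 → p2
  read '1': p2 → p1
  read '1': p1 → p0
  read '1': p0 → p0
  end p0, accepted

w2, w3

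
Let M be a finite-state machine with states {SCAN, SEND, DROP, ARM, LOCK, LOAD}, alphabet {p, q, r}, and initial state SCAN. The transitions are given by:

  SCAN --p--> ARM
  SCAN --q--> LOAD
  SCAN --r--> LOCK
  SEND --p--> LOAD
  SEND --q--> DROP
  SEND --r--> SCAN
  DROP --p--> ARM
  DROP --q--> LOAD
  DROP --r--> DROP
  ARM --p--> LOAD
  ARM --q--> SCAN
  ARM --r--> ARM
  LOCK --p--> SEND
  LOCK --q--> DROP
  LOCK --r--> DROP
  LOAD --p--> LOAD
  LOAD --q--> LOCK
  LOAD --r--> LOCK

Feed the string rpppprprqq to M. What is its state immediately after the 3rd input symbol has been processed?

Trace: SCAN -r-> LOCK -p-> SEND -p-> LOAD
After 3 symbols: LOAD.

LOAD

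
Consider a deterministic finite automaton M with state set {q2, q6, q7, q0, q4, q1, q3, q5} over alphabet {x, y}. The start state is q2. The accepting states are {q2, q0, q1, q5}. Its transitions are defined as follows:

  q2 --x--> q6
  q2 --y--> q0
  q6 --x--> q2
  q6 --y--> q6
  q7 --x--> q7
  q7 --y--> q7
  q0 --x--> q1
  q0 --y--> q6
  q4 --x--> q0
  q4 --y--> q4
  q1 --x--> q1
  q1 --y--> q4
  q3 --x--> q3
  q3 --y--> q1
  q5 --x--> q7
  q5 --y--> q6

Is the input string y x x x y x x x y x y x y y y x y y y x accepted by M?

Trace: q2 -y-> q0 -x-> q1 -x-> q1 -x-> q1 -y-> q4 -x-> q0 -x-> q1 -x-> q1 -y-> q4 -x-> q0 -y-> q6 -x-> q2 -y-> q0 -y-> q6 -y-> q6 -x-> q2 -y-> q0 -y-> q6 -y-> q6 -x-> q2
End state q2 is accepting.

Yes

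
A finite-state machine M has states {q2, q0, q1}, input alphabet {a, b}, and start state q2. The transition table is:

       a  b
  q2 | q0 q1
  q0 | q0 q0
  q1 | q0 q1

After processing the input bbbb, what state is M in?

q1

Trace: q2 -b-> q1 -b-> q1 -b-> q1 -b-> q1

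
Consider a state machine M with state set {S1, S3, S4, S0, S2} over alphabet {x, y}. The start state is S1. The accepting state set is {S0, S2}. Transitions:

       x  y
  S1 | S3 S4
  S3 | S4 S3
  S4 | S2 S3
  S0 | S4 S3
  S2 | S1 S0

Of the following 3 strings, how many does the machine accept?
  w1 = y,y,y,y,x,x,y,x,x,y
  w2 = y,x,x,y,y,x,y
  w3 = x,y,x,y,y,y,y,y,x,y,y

w1: Trace: S1 -y-> S4 -y-> S3 -y-> S3 -y-> S3 -x-> S4 -x-> S2 -y-> S0 -x-> S4 -x-> S2 -y-> S0  → end S0, accepted
w2: Trace: S1 -y-> S4 -x-> S2 -x-> S1 -y-> S4 -y-> S3 -x-> S4 -y-> S3  → end S3, rejected
w3: Trace: S1 -x-> S3 -y-> S3 -x-> S4 -y-> S3 -y-> S3 -y-> S3 -y-> S3 -y-> S3 -x-> S4 -y-> S3 -y-> S3  → end S3, rejected

1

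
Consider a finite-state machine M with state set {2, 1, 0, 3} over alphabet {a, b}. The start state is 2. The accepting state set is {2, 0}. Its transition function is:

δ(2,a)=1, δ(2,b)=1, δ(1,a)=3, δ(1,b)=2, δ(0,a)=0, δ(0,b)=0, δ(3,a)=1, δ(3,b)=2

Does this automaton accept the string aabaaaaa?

No

Trace: 2 -a-> 1 -a-> 3 -b-> 2 -a-> 1 -a-> 3 -a-> 1 -a-> 3 -a-> 1
End state 1 is not accepting.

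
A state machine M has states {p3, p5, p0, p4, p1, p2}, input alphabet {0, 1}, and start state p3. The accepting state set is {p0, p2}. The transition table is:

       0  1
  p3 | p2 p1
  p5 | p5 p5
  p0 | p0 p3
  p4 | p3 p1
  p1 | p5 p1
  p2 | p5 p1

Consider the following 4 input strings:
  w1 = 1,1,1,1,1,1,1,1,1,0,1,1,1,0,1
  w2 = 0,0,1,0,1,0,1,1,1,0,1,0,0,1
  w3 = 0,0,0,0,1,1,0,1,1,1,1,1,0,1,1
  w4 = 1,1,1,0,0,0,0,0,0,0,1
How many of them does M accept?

w1: p3 → p1 → p1 → p1 → p1 → p1 → p1 → p1 → p1 → p1 → p5 → p5 → p5 → p5 → p5 → p5  → end p5, rejected
w2: p3 → p2 → p5 → p5 → p5 → p5 → p5 → p5 → p5 → p5 → p5 → p5 → p5 → p5 → p5  → end p5, rejected
w3: p3 → p2 → p5 → p5 → p5 → p5 → p5 → p5 → p5 → p5 → p5 → p5 → p5 → p5 → p5 → p5  → end p5, rejected
w4: p3 → p1 → p1 → p1 → p5 → p5 → p5 → p5 → p5 → p5 → p5 → p5  → end p5, rejected

0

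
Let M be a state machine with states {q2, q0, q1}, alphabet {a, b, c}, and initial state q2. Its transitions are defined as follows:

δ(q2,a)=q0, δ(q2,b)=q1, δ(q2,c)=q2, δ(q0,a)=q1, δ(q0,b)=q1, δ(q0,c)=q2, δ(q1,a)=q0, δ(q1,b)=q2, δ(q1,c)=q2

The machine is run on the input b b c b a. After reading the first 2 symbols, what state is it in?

q2 → q1 → q2
After 2 symbols: q2.

q2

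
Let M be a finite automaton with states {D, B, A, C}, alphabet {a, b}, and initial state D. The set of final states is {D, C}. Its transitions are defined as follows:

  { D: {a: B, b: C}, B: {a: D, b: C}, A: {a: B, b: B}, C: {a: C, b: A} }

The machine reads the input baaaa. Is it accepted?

start at D
read 'b': D → C
read 'a': C → C
read 'a': C → C
read 'a': C → C
read 'a': C → C
End state C is accepting.

Yes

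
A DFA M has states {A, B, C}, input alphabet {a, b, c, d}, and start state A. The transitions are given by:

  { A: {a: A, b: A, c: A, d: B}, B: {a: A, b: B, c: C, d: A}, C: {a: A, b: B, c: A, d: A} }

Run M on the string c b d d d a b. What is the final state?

start at A
read 'c': A → A
read 'b': A → A
read 'd': A → B
read 'd': B → A
read 'd': A → B
read 'a': B → A
read 'b': A → A

A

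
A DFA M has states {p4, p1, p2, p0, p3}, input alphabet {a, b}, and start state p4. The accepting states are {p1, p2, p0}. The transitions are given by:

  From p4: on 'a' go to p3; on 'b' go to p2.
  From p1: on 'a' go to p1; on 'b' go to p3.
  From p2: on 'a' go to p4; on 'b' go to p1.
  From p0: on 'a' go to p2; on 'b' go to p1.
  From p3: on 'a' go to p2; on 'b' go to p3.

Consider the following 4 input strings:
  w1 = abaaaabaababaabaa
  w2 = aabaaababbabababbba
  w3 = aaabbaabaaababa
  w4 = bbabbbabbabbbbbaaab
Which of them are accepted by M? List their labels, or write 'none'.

w1: Trace: p4 -a-> p3 -b-> p3 -a-> p2 -a-> p4 -a-> p3 -a-> p2 -b-> p1 -a-> p1 -a-> p1 -b-> p3 -a-> p2 -b-> p1 -a-> p1 -a-> p1 -b-> p3 -a-> p2 -a-> p4  → end p4, rejected
w2: Trace: p4 -a-> p3 -a-> p2 -b-> p1 -a-> p1 -a-> p1 -a-> p1 -b-> p3 -a-> p2 -b-> p1 -b-> p3 -a-> p2 -b-> p1 -a-> p1 -b-> p3 -a-> p2 -b-> p1 -b-> p3 -b-> p3 -a-> p2  → end p2, accepted
w3: Trace: p4 -a-> p3 -a-> p2 -a-> p4 -b-> p2 -b-> p1 -a-> p1 -a-> p1 -b-> p3 -a-> p2 -a-> p4 -a-> p3 -b-> p3 -a-> p2 -b-> p1 -a-> p1  → end p1, accepted
w4: Trace: p4 -b-> p2 -b-> p1 -a-> p1 -b-> p3 -b-> p3 -b-> p3 -a-> p2 -b-> p1 -b-> p3 -a-> p2 -b-> p1 -b-> p3 -b-> p3 -b-> p3 -b-> p3 -a-> p2 -a-> p4 -a-> p3 -b-> p3  → end p3, rejected

w2, w3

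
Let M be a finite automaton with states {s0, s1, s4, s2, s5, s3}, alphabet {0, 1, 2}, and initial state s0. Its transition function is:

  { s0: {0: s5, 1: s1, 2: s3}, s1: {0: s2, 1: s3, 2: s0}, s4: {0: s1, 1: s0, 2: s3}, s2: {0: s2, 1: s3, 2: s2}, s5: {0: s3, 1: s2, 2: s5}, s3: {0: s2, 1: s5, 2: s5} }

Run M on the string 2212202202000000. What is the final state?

s2

start at s0
read '2': s0 → s3
read '2': s3 → s5
read '1': s5 → s2
read '2': s2 → s2
read '2': s2 → s2
read '0': s2 → s2
read '2': s2 → s2
read '2': s2 → s2
read '0': s2 → s2
read '2': s2 → s2
read '0': s2 → s2
read '0': s2 → s2
read '0': s2 → s2
read '0': s2 → s2
read '0': s2 → s2
read '0': s2 → s2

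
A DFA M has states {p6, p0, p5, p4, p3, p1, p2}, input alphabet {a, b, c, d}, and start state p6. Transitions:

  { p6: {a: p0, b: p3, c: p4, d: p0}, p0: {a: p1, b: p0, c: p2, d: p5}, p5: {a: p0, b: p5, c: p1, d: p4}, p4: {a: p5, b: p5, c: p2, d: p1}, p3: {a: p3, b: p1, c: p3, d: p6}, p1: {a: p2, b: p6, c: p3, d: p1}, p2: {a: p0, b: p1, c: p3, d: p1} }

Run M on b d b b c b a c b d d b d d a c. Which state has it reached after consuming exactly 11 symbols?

p1

start at p6
read 'b': p6 → p3
read 'd': p3 → p6
read 'b': p6 → p3
read 'b': p3 → p1
read 'c': p1 → p3
read 'b': p3 → p1
read 'a': p1 → p2
read 'c': p2 → p3
read 'b': p3 → p1
read 'd': p1 → p1
read 'd': p1 → p1
After 11 symbols: p1.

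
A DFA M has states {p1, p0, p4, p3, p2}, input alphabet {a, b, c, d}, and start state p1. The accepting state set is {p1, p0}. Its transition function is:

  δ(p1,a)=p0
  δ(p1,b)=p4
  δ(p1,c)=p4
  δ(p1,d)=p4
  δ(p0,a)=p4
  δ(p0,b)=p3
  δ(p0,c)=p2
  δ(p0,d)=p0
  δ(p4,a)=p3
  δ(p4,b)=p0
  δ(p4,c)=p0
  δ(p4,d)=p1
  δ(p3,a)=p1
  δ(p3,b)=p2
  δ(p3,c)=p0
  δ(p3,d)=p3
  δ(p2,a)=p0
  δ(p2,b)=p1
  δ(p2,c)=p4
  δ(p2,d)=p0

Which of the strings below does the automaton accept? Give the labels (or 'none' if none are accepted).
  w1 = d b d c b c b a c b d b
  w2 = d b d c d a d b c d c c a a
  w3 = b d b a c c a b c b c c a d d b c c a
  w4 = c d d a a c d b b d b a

w1: p1 → p4 → p0 → p0 → p2 → p1 → p4 → p0 → p4 → p0 → p3 → p3 → p2  → end p2, rejected
w2: p1 → p4 → p0 → p0 → p2 → p0 → p4 → p1 → p4 → p0 → p0 → p2 → p4 → p3 → p1  → end p1, accepted
w3: p1 → p4 → p1 → p4 → p3 → p0 → p2 → p0 → p3 → p0 → p3 → p0 → p2 → p0 → p0 → p0 → p3 → p0 → p2 → p0  → end p0, accepted
w4: p1 → p4 → p1 → p4 → p3 → p1 → p4 → p1 → p4 → p0 → p0 → p3 → p1  → end p1, accepted

w2, w3, w4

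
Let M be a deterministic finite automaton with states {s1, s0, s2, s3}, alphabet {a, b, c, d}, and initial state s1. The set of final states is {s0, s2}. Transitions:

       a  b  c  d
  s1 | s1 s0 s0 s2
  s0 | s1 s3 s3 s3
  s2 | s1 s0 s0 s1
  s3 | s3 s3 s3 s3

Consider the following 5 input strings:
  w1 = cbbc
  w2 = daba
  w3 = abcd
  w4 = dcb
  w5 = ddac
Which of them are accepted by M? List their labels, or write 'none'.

w1: Trace: s1 -c-> s0 -b-> s3 -b-> s3 -c-> s3  → end s3, rejected
w2: Trace: s1 -d-> s2 -a-> s1 -b-> s0 -a-> s1  → end s1, rejected
w3: Trace: s1 -a-> s1 -b-> s0 -c-> s3 -d-> s3  → end s3, rejected
w4: Trace: s1 -d-> s2 -c-> s0 -b-> s3  → end s3, rejected
w5: Trace: s1 -d-> s2 -d-> s1 -a-> s1 -c-> s0  → end s0, accepted

w5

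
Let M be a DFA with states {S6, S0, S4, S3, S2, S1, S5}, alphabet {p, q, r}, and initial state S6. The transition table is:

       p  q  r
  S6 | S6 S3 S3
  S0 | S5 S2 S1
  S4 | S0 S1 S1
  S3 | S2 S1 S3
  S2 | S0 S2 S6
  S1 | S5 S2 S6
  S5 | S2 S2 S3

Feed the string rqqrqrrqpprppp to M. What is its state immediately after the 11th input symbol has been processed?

S6 → S3 → S1 → S2 → S6 → S3 → S3 → S3 → S1 → S5 → S2 → S6
After 11 symbols: S6.

S6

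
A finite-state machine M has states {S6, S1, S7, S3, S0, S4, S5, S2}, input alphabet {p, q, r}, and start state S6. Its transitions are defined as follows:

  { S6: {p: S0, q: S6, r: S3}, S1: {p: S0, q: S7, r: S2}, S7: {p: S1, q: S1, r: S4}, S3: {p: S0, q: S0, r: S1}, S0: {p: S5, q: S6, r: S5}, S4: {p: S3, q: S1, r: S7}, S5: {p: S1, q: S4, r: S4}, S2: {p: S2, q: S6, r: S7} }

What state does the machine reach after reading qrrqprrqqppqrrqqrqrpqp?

S0

Trace: S6 -q-> S6 -r-> S3 -r-> S1 -q-> S7 -p-> S1 -r-> S2 -r-> S7 -q-> S1 -q-> S7 -p-> S1 -p-> S0 -q-> S6 -r-> S3 -r-> S1 -q-> S7 -q-> S1 -r-> S2 -q-> S6 -r-> S3 -p-> S0 -q-> S6 -p-> S0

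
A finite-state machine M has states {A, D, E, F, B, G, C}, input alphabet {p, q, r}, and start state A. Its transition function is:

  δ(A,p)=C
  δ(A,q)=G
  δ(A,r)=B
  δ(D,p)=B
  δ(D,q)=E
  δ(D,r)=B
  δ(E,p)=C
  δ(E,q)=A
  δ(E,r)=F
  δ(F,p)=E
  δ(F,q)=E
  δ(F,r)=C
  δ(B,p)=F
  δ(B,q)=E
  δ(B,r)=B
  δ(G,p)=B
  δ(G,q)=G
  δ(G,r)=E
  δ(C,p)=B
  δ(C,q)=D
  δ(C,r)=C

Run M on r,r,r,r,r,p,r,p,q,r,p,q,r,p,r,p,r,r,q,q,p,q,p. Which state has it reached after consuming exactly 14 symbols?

A → B → B → B → B → B → F → C → B → E → F → E → A → B → F
After 14 symbols: F.

F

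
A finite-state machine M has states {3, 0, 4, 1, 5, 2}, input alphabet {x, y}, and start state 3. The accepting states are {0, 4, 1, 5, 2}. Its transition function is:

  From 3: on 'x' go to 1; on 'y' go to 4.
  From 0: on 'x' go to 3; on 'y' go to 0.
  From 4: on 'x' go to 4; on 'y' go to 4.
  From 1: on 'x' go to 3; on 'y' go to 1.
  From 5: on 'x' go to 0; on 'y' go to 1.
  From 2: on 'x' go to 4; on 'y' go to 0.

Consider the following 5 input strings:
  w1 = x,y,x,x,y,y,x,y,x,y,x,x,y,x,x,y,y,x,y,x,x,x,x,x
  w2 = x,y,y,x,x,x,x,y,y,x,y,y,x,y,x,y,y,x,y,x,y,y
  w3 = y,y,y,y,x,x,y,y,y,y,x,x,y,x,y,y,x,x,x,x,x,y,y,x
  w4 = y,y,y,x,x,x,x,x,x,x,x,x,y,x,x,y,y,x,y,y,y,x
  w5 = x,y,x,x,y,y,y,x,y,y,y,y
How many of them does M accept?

w1: 3 → 1 → 1 → 3 → 1 → 1 → 1 → 3 → 4 → 4 → 4 → 4 → 4 → 4 → 4 → 4 → 4 → 4 → 4 → 4 → 4 → 4 → 4 → 4 → 4  → end 4, accepted
w2: 3 → 1 → 1 → 1 → 3 → 1 → 3 → 1 → 1 → 1 → 3 → 4 → 4 → 4 → 4 → 4 → 4 → 4 → 4 → 4 → 4 → 4 → 4  → end 4, accepted
w3: 3 → 4 → 4 → 4 → 4 → 4 → 4 → 4 → 4 → 4 → 4 → 4 → 4 → 4 → 4 → 4 → 4 → 4 → 4 → 4 → 4 → 4 → 4 → 4 → 4  → end 4, accepted
w4: 3 → 4 → 4 → 4 → 4 → 4 → 4 → 4 → 4 → 4 → 4 → 4 → 4 → 4 → 4 → 4 → 4 → 4 → 4 → 4 → 4 → 4 → 4  → end 4, accepted
w5: 3 → 1 → 1 → 3 → 1 → 1 → 1 → 1 → 3 → 4 → 4 → 4 → 4  → end 4, accepted

5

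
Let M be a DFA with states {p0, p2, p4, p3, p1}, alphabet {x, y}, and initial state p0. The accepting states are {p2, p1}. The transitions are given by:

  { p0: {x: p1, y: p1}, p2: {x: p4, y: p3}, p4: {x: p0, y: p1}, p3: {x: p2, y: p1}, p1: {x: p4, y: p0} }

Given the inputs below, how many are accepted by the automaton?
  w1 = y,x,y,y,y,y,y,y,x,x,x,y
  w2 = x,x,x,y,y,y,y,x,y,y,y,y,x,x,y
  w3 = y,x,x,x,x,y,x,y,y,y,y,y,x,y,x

2

w1: Trace: p0 -y-> p1 -x-> p4 -y-> p1 -y-> p0 -y-> p1 -y-> p0 -y-> p1 -y-> p0 -x-> p1 -x-> p4 -x-> p0 -y-> p1  → end p1, accepted
w2: Trace: p0 -x-> p1 -x-> p4 -x-> p0 -y-> p1 -y-> p0 -y-> p1 -y-> p0 -x-> p1 -y-> p0 -y-> p1 -y-> p0 -y-> p1 -x-> p4 -x-> p0 -y-> p1  → end p1, accepted
w3: Trace: p0 -y-> p1 -x-> p4 -x-> p0 -x-> p1 -x-> p4 -y-> p1 -x-> p4 -y-> p1 -y-> p0 -y-> p1 -y-> p0 -y-> p1 -x-> p4 -y-> p1 -x-> p4  → end p4, rejected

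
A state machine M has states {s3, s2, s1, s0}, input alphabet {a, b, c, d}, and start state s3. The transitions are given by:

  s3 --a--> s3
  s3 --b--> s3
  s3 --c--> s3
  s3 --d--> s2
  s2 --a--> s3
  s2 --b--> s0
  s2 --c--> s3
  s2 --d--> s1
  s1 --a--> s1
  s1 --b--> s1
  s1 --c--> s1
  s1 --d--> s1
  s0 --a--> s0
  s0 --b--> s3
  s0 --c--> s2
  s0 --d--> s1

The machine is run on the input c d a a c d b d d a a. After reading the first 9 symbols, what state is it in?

s3 → s3 → s2 → s3 → s3 → s3 → s2 → s0 → s1 → s1
After 9 symbols: s1.

s1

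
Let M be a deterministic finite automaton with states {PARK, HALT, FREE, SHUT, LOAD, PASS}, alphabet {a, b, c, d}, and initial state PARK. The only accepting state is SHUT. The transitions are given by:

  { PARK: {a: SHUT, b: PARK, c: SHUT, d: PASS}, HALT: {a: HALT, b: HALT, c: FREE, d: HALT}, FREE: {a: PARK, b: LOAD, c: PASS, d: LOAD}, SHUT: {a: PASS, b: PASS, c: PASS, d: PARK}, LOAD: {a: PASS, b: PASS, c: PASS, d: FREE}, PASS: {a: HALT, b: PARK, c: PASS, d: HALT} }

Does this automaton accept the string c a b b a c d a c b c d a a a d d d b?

Trace: PARK -c-> SHUT -a-> PASS -b-> PARK -b-> PARK -a-> SHUT -c-> PASS -d-> HALT -a-> HALT -c-> FREE -b-> LOAD -c-> PASS -d-> HALT -a-> HALT -a-> HALT -a-> HALT -d-> HALT -d-> HALT -d-> HALT -b-> HALT
End state HALT is not accepting.

No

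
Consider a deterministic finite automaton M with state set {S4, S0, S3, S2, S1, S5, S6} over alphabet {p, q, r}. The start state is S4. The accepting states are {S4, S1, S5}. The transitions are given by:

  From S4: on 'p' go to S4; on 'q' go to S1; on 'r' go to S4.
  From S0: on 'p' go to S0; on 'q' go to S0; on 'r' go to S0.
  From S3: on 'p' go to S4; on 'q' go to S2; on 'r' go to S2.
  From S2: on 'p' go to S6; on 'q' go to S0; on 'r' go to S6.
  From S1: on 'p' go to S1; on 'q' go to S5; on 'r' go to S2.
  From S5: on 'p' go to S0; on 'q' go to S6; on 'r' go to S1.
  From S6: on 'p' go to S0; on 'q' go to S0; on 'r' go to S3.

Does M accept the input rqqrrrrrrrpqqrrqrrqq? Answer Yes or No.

Trace: S4 -r-> S4 -q-> S1 -q-> S5 -r-> S1 -r-> S2 -r-> S6 -r-> S3 -r-> S2 -r-> S6 -r-> S3 -p-> S4 -q-> S1 -q-> S5 -r-> S1 -r-> S2 -q-> S0 -r-> S0 -r-> S0 -q-> S0 -q-> S0
End state S0 is not accepting.

No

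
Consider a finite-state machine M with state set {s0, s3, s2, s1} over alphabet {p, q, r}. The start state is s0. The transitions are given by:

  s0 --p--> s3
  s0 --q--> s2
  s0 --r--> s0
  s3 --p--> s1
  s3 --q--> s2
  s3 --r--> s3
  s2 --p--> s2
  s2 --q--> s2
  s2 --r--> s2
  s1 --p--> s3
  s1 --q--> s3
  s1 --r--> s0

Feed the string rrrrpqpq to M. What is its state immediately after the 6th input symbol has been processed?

start at s0
read 'r': s0 → s0
read 'r': s0 → s0
read 'r': s0 → s0
read 'r': s0 → s0
read 'p': s0 → s3
read 'q': s3 → s2
After 6 symbols: s2.

s2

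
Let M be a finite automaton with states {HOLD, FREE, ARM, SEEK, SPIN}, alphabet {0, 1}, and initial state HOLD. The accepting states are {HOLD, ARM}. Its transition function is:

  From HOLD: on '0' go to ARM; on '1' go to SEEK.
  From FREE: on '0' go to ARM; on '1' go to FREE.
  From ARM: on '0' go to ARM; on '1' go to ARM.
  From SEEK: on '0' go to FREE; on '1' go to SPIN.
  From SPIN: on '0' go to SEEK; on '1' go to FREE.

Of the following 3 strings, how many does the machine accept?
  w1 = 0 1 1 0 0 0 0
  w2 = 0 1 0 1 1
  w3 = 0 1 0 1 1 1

3

w1: HOLD → ARM → ARM → ARM → ARM → ARM → ARM → ARM  → end ARM, accepted
w2: HOLD → ARM → ARM → ARM → ARM → ARM  → end ARM, accepted
w3: HOLD → ARM → ARM → ARM → ARM → ARM → ARM  → end ARM, accepted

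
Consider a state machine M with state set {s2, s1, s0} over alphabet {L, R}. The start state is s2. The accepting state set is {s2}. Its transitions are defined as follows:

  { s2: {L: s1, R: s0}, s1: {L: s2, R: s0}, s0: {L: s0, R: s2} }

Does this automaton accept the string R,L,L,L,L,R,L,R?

No

start at s2
read 'R': s2 → s0
read 'L': s0 → s0
read 'L': s0 → s0
read 'L': s0 → s0
read 'L': s0 → s0
read 'R': s0 → s2
read 'L': s2 → s1
read 'R': s1 → s0
End state s0 is not accepting.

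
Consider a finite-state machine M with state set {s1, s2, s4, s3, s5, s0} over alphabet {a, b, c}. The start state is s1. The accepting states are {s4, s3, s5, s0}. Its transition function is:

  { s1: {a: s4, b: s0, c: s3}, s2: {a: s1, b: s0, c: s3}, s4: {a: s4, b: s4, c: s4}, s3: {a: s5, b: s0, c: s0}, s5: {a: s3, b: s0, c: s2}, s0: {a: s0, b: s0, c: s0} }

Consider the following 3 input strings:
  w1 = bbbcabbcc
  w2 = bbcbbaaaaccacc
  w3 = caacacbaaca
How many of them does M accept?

w1: s1 → s0 → s0 → s0 → s0 → s0 → s0 → s0 → s0 → s0  → end s0, accepted
w2: s1 → s0 → s0 → s0 → s0 → s0 → s0 → s0 → s0 → s0 → s0 → s0 → s0 → s0 → s0  → end s0, accepted
w3: s1 → s3 → s5 → s3 → s0 → s0 → s0 → s0 → s0 → s0 → s0 → s0  → end s0, accepted

3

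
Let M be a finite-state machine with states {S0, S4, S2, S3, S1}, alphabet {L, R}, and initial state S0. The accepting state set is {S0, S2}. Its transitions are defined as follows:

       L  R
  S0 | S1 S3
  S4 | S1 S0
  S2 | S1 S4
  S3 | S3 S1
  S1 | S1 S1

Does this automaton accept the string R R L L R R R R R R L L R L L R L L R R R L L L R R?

start at S0
read 'R': S0 → S3
read 'R': S3 → S1
read 'L': S1 → S1
read 'L': S1 → S1
read 'R': S1 → S1
read 'R': S1 → S1
read 'R': S1 → S1
read 'R': S1 → S1
read 'R': S1 → S1
read 'R': S1 → S1
read 'L': S1 → S1
read 'L': S1 → S1
read 'R': S1 → S1
read 'L': S1 → S1
read 'L': S1 → S1
read 'R': S1 → S1
read 'L': S1 → S1
read 'L': S1 → S1
read 'R': S1 → S1
read 'R': S1 → S1
read 'R': S1 → S1
read 'L': S1 → S1
read 'L': S1 → S1
read 'L': S1 → S1
read 'R': S1 → S1
read 'R': S1 → S1
End state S1 is not accepting.

No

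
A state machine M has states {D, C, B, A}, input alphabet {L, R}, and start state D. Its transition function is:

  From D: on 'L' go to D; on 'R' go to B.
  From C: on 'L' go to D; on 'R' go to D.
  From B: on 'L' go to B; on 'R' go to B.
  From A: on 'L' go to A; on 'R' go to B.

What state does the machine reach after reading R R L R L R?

Trace: D -R-> B -R-> B -L-> B -R-> B -L-> B -R-> B

B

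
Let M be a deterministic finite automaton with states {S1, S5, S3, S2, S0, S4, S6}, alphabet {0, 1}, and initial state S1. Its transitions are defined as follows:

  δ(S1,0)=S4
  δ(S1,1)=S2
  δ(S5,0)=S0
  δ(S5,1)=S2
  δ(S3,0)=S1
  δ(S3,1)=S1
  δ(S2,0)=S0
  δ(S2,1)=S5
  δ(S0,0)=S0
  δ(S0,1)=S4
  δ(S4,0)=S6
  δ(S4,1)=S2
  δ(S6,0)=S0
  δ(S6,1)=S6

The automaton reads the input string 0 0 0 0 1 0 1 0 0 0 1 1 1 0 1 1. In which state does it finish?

S1 → S4 → S6 → S0 → S0 → S4 → S6 → S6 → S0 → S0 → S0 → S4 → S2 → S5 → S0 → S4 → S2

S2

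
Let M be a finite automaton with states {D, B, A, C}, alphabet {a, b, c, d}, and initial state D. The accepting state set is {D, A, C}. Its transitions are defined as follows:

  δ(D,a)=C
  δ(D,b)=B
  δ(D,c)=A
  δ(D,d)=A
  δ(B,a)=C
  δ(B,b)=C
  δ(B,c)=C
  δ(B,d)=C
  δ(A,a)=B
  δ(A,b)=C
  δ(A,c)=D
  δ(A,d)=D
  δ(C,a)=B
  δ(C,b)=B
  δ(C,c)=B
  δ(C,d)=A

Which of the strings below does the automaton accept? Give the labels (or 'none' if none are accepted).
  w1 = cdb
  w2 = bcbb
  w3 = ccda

w1: D → A → D → B  → end B, rejected
w2: D → B → C → B → C  → end C, accepted
w3: D → A → D → A → B  → end B, rejected

w2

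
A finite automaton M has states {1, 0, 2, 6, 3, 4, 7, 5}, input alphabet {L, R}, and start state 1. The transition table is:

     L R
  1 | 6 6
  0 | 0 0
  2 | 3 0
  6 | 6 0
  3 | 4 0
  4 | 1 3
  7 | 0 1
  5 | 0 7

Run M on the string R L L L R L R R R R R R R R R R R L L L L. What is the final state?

start at 1
read 'R': 1 → 6
read 'L': 6 → 6
read 'L': 6 → 6
read 'L': 6 → 6
read 'R': 6 → 0
read 'L': 0 → 0
read 'R': 0 → 0
read 'R': 0 → 0
read 'R': 0 → 0
read 'R': 0 → 0
read 'R': 0 → 0
read 'R': 0 → 0
read 'R': 0 → 0
read 'R': 0 → 0
read 'R': 0 → 0
read 'R': 0 → 0
read 'R': 0 → 0
read 'L': 0 → 0
read 'L': 0 → 0
read 'L': 0 → 0
read 'L': 0 → 0

0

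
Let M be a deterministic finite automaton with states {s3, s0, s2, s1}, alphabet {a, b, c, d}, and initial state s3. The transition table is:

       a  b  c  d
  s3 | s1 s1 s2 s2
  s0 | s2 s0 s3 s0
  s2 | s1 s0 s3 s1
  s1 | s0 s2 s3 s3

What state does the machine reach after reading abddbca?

start at s3
read 'a': s3 → s1
read 'b': s1 → s2
read 'd': s2 → s1
read 'd': s1 → s3
read 'b': s3 → s1
read 'c': s1 → s3
read 'a': s3 → s1

s1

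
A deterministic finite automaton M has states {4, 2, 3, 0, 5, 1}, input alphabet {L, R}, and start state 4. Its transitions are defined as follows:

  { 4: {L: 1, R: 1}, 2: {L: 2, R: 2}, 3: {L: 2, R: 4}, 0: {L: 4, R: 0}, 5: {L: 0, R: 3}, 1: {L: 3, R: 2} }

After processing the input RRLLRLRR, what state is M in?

2

start at 4
read 'R': 4 → 1
read 'R': 1 → 2
read 'L': 2 → 2
read 'L': 2 → 2
read 'R': 2 → 2
read 'L': 2 → 2
read 'R': 2 → 2
read 'R': 2 → 2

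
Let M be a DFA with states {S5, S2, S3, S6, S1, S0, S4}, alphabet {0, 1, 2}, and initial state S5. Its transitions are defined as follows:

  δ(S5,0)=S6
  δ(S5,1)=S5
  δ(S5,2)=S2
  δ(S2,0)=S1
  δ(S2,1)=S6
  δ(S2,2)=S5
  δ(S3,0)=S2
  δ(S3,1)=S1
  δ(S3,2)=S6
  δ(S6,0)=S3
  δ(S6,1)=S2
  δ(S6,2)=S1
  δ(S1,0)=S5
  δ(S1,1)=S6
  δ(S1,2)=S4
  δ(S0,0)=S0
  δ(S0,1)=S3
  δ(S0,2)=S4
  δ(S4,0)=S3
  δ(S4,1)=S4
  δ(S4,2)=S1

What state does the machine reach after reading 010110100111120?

S6

S5 → S6 → S2 → S1 → S6 → S2 → S1 → S6 → S3 → S2 → S6 → S2 → S6 → S2 → S5 → S6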